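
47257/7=6751=6751.00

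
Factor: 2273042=2^1*67^1*16963^1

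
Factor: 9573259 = 863^1*11093^1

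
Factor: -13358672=-1*2^4*19^1*43943^1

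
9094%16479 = 9094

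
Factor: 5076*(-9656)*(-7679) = 2^5*3^3*7^1*17^1*47^1*71^1*1097^1 = 376377400224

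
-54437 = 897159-951596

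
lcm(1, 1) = 1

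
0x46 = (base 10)70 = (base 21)37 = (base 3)2121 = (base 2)1000110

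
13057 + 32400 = 45457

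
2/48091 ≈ 0.0000416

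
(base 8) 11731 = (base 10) 5081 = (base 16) 13d9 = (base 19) e18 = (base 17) 109f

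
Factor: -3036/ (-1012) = 3^1 = 3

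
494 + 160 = 654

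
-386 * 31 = -11966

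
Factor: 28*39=2^2*3^1*7^1*13^1=1092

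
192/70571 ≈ 0.00272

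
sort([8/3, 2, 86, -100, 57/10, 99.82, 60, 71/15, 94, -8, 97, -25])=[-100, -25, -8, 2, 8/3, 71/15, 57/10, 60, 86, 94, 97, 99.82]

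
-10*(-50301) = 503010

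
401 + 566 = 967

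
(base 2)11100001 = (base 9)270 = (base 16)e1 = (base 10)225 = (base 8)341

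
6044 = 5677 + 367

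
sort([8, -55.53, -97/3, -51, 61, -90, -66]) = [-90, -66, -55.53, -51, -97/3, 8, 61]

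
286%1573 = 286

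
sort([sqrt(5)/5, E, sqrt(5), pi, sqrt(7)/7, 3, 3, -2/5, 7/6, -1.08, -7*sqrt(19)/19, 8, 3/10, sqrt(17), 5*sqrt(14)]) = [-7*sqrt(19)/19, -1.08, -2/5, 3/10, sqrt(7)/7, sqrt(5)/5, 7/6, sqrt(5), E, 3, 3, pi, sqrt(17), 8, 5*sqrt(14)]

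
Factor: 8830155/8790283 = 3^1 * 5^1 * 19^1 * 61^ (-1) * 30983^1 * 144103^ (-1) 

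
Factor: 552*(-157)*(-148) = 2^5*3^1*23^1*37^1*157^1 = 12826272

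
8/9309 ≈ 0.000859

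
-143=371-514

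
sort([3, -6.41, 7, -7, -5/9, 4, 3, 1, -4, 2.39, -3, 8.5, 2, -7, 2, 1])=[-7, -7, -6.41, -4, -3, -5/9, 1, 1, 2, 2, 2.39, 3, 3, 4, 7, 8.5]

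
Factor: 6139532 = 2^2*7^1*29^1*7561^1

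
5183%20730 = 5183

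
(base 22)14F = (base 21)16K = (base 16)24B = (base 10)587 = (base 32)IB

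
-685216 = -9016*76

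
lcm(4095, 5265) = 36855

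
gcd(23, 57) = 1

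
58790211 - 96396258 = -37606047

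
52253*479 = 25029187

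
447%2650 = 447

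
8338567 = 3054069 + 5284498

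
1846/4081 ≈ 0.452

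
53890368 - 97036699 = -43146331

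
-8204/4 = -2051 = -2051.00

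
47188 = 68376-21188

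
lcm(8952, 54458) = 653496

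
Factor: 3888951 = 3^1*11^1*191^1*617^1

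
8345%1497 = 860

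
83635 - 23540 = 60095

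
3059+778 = 3837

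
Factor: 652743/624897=7^(-1)*109^(-1)*797^1=797/763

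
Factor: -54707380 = -1*2^2*5^1*7^1*13^1*30059^1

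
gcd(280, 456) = 8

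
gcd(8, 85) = 1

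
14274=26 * 549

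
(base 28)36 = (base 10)90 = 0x5a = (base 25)3f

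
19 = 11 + 8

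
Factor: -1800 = -1 * 2^3 * 3^2 * 5^2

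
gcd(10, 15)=5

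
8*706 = 5648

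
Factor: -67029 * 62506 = -1 * 2^1 * 3^1 * 22343^1 * 31253^1 = -4189714674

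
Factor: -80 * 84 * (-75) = 2^6 * 3^2 * 5^3 * 7^1 = 504000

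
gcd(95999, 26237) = 1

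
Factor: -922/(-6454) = 7^(-1) = 1/7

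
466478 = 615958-149480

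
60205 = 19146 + 41059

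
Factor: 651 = 3^1 * 7^1 * 31^1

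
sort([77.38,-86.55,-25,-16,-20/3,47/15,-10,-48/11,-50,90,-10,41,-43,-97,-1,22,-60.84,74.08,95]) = [-97,-86.55,-60.84,-50,-43,-25,-16,-10,-10,-20/3,-48/11,-1,47/15,22,41,74.08,77.38,90,95]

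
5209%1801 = 1607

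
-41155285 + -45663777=-86819062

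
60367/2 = 30183+1/2 = 30183.50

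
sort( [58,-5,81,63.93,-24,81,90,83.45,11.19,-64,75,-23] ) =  [-64,-24,-23,-5,11.19,58,63.93,75,81,81,83.45,90] 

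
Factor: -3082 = -1 * 2^1 * 23^1 * 67^1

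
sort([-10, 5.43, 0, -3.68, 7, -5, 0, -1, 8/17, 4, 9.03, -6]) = [-10, -6, -5, -3.68, -1, 0, 0, 8/17, 4, 5.43, 7, 9.03]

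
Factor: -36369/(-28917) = 3^(-1)*7^(-1)*17^(-1)*449^1 = 449/357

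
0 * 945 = 0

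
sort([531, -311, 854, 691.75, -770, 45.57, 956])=[-770, -311, 45.57, 531, 691.75, 854, 956]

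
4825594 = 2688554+2137040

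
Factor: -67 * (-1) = 67^1 = 67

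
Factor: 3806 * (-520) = -1 * 2^4 * 5^1 * 11^1 * 13^1 * 173^1 = -1979120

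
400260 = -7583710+7983970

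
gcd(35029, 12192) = 1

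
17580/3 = 5860 = 5860.00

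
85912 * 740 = 63574880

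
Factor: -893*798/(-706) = 3^1*7^1*19^2*47^1*353^(-1) = 356307/353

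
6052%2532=988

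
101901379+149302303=251203682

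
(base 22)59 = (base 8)167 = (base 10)119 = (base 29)43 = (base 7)230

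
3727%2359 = 1368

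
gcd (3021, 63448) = 1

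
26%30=26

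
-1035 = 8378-9413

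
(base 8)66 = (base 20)2e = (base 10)54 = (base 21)2c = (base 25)24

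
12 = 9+3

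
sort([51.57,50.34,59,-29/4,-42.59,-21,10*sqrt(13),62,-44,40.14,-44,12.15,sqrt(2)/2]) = [-44,-44,-42.59,-21,-29/4,sqrt(2)/2,12.15,10*sqrt(13),40.14,50.34,51.57,59,62]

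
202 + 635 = 837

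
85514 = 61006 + 24508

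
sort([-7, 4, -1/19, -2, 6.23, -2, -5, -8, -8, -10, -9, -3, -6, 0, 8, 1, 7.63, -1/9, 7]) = [-10, -9, -8, -8, -7, -6, -5, -3, -2, -2, -1/9, -1/19, 0, 1, 4, 6.23, 7, 7.63, 8]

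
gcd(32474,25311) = 13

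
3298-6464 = -3166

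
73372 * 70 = 5136040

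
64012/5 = 12802 + 2/5 = 12802.40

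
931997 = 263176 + 668821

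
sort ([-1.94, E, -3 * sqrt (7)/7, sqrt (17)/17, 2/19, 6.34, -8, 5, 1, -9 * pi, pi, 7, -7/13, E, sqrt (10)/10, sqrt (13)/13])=[-9 * pi, -8, -1.94, -3 * sqrt (7)/7, -7/13, 2/19, sqrt (17)/17, sqrt (13)/13, sqrt (10)/10, 1, E, E, pi, 5, 6.34, 7]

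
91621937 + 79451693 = 171073630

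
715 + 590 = 1305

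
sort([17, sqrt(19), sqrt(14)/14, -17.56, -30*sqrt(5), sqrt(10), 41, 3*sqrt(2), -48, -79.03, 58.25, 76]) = [-79.03, -30*sqrt(5), -48, -17.56, sqrt(14)/14, sqrt(10), 3*sqrt(2), sqrt(19), 17, 41, 58.25, 76]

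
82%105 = 82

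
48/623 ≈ 0.0770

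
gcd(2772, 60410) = 14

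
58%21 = 16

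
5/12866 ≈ 0.000389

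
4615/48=96 + 7/48≈96.15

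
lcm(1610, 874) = 30590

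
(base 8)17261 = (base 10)7857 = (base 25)ce7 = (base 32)7lh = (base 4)1322301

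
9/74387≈0.000121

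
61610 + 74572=136182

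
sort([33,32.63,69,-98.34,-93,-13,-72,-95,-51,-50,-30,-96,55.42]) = [-98.34,-96,-95,-93,-72,-51,-50,-30,-13,32.63,33,55.42,69]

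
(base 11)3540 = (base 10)4642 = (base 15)1597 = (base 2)1001000100010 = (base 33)48m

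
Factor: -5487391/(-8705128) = 2^(-3)*7^1*13^1*47^1*179^(-1)*1283^1*6079^(-1)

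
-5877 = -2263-3614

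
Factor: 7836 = 2^2*3^1*653^1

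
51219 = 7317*7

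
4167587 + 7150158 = 11317745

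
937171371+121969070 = 1059140441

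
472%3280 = 472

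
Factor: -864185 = -1*5^1*7^1*24691^1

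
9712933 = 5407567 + 4305366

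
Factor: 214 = 2^1 * 107^1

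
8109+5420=13529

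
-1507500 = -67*22500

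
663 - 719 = -56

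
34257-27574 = 6683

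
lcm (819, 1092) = 3276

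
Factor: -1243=-1 * 11^1 * 113^1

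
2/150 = 1/75 ≈ 0.0133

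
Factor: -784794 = -1*2^1*3^1*139^1*941^1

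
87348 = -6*(-14558)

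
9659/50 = 193 + 9/50 = 193.18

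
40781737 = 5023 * 8119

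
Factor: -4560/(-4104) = 2^1*3^(-2)*5^1 = 10/9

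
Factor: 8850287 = 641^1*13807^1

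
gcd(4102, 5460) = 14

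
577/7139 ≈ 0.0808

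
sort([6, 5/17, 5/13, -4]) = [-4, 5/17, 5/13, 6]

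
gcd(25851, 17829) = 21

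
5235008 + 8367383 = 13602391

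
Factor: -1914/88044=-1*2^(-1)*23^(-1)=-1/46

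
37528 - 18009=19519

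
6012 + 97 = 6109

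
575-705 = -130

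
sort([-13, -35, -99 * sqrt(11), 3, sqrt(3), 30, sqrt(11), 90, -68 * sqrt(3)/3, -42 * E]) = [-99 * sqrt(11), -42 * E, -68 * sqrt(3)/3, -35, -13, sqrt(3), 3, sqrt(11), 30, 90]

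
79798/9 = 8866 + 4/9 ≈ 8866.44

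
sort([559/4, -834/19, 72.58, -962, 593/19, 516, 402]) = [-962, -834/19, 593/19, 72.58, 559/4, 402, 516]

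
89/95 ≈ 0.937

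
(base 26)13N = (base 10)777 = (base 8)1411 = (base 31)P2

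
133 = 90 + 43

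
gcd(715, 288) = 1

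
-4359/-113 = 38 + 65/113 ≈ 38.58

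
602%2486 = 602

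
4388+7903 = 12291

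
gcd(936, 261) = 9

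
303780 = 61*4980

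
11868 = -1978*(-6)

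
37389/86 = 434 + 65/86 ≈ 434.76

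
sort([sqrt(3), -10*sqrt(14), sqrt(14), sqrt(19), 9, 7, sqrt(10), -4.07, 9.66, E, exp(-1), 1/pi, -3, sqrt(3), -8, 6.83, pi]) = [-10*sqrt(14), -8, -4.07, -3, 1/pi, exp(-1), sqrt(3), sqrt(3), E, pi, sqrt(10), sqrt(14), sqrt(19), 6.83, 7, 9, 9.66]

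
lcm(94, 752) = 752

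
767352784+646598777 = 1413951561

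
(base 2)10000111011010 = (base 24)f12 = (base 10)8666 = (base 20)11d6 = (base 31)90h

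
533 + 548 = 1081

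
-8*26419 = -211352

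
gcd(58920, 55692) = 12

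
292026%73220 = 72366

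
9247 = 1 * 9247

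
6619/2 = 3309 + 1/2 = 3309.50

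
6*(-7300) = -43800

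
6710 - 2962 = 3748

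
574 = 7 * 82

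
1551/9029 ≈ 0.172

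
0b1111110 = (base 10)126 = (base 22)5g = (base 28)4e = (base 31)42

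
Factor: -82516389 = -1*3^1*31^1*53^1*16741^1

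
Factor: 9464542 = 2^1 * 4732271^1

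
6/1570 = 3/785 ≈ 0.00382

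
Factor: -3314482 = -1*2^1*383^1*4327^1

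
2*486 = 972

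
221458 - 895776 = -674318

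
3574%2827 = 747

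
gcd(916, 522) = 2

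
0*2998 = 0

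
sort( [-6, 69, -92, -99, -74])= [-99, -92, -74, -6, 69]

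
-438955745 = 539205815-978161560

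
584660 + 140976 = 725636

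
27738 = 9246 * 3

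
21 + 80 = 101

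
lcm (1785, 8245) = 173145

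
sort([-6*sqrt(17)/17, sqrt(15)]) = [-6*sqrt(17)/17, sqrt(15)]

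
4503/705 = 1501/235 ≈ 6.39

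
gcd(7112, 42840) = 56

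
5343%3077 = 2266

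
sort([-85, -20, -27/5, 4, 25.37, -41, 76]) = [-85, -41, -20, -27/5, 4, 25.37, 76]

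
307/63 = 4 + 55/63 ≈ 4.87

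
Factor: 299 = 13^1*23^1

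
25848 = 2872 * 9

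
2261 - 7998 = -5737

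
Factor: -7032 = -1*2^3*3^1*293^1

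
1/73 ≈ 0.0137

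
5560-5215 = 345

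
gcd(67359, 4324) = 1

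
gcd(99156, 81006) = 6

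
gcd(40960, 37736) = 8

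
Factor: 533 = 13^1*41^1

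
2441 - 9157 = -6716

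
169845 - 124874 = 44971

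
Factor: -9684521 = -1*7^1*11^1*29^1*4337^1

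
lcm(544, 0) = 0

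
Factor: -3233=-1*53^1*61^1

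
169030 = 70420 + 98610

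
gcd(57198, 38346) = 6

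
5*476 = 2380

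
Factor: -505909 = -1 * 101^1 * 5009^1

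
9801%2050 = 1601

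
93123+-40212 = 52911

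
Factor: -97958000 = -1*2^4*5^3*7^1*6997^1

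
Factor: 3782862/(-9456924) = -1*2^(-1)*3^3*19^1*1229^1*788077^(-1) = -630477/1576154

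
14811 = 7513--7298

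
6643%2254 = 2135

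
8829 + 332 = 9161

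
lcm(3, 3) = 3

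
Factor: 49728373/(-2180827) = -1*11^(-1)*198257^(-1)*49728373^1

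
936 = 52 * 18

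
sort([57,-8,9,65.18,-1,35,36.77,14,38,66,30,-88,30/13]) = [-88,-8,-1,30/13,9,14,30,35,36.77,38,57,65.18,66]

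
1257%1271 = 1257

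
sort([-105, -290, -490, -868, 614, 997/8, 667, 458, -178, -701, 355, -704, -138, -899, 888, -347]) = [-899, -868, -704, -701, -490, -347, -290, -178, -138, -105, 997/8, 355, 458, 614, 667, 888]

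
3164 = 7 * 452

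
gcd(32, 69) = 1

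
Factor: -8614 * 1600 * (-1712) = 2^11 * 5^2 * 59^1 * 73^1 * 107^1 = 23595468800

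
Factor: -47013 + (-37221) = -1*2^1*3^1*101^1*139^1 = -84234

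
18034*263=4742942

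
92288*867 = 80013696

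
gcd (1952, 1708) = 244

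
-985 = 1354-2339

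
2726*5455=14870330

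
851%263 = 62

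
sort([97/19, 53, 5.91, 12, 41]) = [97/19, 5.91, 12, 41, 53]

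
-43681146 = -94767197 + 51086051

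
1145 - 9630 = -8485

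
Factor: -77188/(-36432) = 2^(-2)*3^(-2)*11^(-1)*839^1 = 839/396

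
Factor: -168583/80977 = -1*13^ (-1)*263^1*641^1*6229^ (-1) 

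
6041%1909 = 314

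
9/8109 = 1/901 ≈ 0.00111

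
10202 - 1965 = 8237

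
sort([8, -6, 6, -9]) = [-9, -6, 6, 8]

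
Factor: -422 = -1*2^1*211^1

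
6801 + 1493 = 8294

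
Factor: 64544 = 2^5*2017^1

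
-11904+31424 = 19520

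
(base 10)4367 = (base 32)48f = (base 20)ai7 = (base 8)10417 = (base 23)85k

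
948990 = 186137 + 762853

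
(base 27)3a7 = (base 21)5c7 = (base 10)2464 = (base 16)9a0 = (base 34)24g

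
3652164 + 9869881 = 13522045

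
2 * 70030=140060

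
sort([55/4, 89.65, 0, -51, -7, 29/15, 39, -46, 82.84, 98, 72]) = [-51, -46, -7, 0, 29/15, 55/4, 39, 72, 82.84, 89.65, 98]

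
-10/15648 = -5/7824 ≈ -0.000639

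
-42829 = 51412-94241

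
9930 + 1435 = 11365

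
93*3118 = 289974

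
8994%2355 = 1929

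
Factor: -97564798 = -1*2^1*2789^1*17491^1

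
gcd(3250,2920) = 10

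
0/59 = 0 = 0.00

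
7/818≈0.00856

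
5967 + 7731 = 13698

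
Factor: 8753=8753^1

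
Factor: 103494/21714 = 7^(-1)*11^(-1)*367^1 = 367/77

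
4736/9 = 526 + 2/9 ≈ 526.22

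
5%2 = 1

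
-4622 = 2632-7254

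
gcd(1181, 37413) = 1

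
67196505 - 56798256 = 10398249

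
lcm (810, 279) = 25110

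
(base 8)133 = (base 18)51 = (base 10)91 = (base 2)1011011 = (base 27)3a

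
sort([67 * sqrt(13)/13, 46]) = [67 * sqrt(13)/13, 46]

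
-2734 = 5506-8240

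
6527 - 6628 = -101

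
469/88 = 5 + 29/88 ≈ 5.33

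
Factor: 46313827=7^1 * 139^1 * 47599^1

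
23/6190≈0.00372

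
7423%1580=1103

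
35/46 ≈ 0.761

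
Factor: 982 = 2^1*491^1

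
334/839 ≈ 0.398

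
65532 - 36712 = 28820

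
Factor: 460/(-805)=-1*2^2*7^(-1)=-4/7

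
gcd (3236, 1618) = 1618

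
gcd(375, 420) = 15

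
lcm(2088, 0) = 0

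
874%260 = 94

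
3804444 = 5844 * 651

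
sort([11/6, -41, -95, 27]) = [-95, -41, 11/6, 27]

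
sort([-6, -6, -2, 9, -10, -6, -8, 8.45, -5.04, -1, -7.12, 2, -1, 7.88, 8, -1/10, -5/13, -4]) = [-10, -8, -7.12, -6, -6, -6, -5.04, -4, -2, -1, -1, -5/13, -1/10, 2, 7.88, 8, 8.45, 9]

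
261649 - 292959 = -31310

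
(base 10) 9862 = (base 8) 23206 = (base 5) 303422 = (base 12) 585a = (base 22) k86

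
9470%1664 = 1150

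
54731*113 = 6184603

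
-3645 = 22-3667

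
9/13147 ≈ 0.000685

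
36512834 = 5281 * 6914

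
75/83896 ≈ 0.000894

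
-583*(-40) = 23320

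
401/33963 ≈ 0.0118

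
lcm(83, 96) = 7968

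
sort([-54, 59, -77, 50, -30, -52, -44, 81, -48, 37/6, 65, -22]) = [-77, -54, -52, -48, -44, -30, -22, 37/6, 50, 59, 65, 81]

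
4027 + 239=4266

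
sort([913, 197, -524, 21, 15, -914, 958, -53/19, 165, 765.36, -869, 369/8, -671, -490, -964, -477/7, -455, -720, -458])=[-964, -914, -869, -720, -671, -524, -490, -458, -455, -477/7, -53/19, 15, 21, 369/8, 165, 197, 765.36, 913, 958]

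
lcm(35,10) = 70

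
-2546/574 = -1273/287 ≈ -4.44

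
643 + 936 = 1579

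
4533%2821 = 1712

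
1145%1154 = 1145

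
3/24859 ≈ 0.000121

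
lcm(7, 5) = 35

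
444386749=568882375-124495626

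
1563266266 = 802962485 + 760303781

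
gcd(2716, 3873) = 1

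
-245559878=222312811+-467872689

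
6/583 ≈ 0.0103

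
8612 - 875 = 7737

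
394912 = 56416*7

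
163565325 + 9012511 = 172577836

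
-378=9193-9571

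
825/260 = 3 + 9/52 ≈ 3.17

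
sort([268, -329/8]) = [-329/8, 268]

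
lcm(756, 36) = 756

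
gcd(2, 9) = 1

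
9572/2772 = 2393/693 ≈ 3.45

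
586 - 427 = 159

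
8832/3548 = 2 + 434/887 ≈ 2.49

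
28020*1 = 28020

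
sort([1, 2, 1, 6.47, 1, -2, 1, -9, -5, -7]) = [-9, -7, -5, -2, 1, 1, 1, 1, 2, 6.47]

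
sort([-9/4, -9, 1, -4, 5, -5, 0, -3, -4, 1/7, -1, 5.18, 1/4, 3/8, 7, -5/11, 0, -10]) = [-10, -9, -5, -4, -4, -3, -9/4, -1, -5/11, 0, 0, 1/7, 1/4, 3/8, 1, 5, 5.18, 7]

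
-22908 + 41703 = 18795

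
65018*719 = 46747942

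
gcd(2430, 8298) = 18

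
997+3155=4152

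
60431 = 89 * 679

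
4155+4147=8302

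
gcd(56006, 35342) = 82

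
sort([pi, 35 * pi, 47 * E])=[pi, 35 * pi, 47 * E]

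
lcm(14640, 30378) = 1215120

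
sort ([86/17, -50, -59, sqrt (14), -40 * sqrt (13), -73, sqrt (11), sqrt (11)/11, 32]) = [-40 * sqrt (13), -73, -59, -50, sqrt (11)/11, sqrt (11), sqrt (14), 86/17, 32]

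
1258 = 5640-4382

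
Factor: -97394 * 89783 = -1 * 2^1 * 11^1 * 19^1 * 233^1 * 89783^1 = -8744325502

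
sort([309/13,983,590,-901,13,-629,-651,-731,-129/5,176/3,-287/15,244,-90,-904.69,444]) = [-904.69,-901,-731,-651,-629,-90,-129/5,-287/15,13,309/13,176/3,244,444,590,983]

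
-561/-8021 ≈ 0.0699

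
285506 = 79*3614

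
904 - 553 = 351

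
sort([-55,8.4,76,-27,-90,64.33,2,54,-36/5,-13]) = [-90,-55,-27,-13,-36/5,2,8.4,54,64.33,76]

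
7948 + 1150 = 9098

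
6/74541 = 2/24847 ≈ 0.0000805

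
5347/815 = 6+457/815 ≈ 6.56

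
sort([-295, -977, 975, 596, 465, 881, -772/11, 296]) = [-977, -295, -772/11, 296, 465, 596, 881, 975]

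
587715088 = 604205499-16490411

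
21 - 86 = -65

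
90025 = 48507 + 41518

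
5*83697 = 418485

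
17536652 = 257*68236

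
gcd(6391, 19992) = 7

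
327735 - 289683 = 38052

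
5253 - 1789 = 3464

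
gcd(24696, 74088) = 24696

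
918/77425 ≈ 0.0119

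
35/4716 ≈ 0.00742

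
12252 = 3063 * 4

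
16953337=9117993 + 7835344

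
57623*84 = 4840332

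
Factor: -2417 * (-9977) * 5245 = 5^1 * 11^1 * 907^1 * 1049^1 * 2417^1 = 126480075205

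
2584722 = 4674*553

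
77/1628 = 7/148 ≈ 0.0473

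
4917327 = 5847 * 841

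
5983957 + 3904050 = 9888007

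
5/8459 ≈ 0.000591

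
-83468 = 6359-89827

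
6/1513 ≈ 0.00397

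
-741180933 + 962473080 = 221292147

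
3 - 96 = -93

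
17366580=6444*2695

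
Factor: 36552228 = 2^2 * 3^1 * 103^1 * 29573^1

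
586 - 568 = 18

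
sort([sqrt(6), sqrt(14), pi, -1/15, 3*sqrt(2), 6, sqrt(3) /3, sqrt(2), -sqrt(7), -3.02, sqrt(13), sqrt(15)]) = [-3.02, -sqrt(7), -1/15, sqrt(3) /3, sqrt(2), sqrt(6), pi, sqrt(13), sqrt(14), sqrt(15), 3*sqrt(2), 6]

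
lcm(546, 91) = 546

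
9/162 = 1/18 ≈ 0.0556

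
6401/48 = 133 + 17/48 ≈ 133.35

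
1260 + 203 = 1463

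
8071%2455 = 706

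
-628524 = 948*(-663)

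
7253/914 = 7+855/914 ≈ 7.94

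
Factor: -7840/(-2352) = 2^1 * 3^(-1) * 5^1 = 10/3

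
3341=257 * 13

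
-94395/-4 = 23598 + 3/4 = 23598.75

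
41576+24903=66479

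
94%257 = 94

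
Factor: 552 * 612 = 2^5 * 3^3 * 17^1 * 23^1 = 337824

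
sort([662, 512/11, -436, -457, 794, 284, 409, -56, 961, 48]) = [-457, -436, -56, 512/11, 48, 284, 409, 662, 794, 961]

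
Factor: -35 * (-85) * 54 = 2^1 * 3^3 * 5^2 * 7^1 * 17^1 = 160650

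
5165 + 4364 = 9529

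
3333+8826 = 12159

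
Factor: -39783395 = -1 * 5^1 * 101^1 * 78779^1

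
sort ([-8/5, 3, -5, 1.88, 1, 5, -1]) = [-5, -8/5, -1, 1, 1.88, 3, 5]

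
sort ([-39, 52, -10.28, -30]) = [-39, -30, -10.28, 52]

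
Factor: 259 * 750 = 2^1 * 3^1 * 5^3 * 7^1 * 37^1 = 194250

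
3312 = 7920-4608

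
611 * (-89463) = -54661893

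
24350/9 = 2705+5/9 ≈ 2705.56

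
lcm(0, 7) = 0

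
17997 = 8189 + 9808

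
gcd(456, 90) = 6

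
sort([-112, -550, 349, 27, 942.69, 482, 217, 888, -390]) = [-550, -390, -112, 27, 217, 349, 482, 888, 942.69]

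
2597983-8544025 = -5946042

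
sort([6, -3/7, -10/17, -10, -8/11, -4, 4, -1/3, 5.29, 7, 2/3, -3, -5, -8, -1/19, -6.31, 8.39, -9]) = [-10, -9, -8, -6.31, -5, -4, -3, -8/11, -10/17, -3/7, -1/3, -1/19, 2/3, 4, 5.29, 6, 7, 8.39]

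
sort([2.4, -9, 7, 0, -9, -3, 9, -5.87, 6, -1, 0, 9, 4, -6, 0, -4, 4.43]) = [-9, -9, -6, -5.87, -4, -3, -1, 0, 0, 0, 2.4, 4, 4.43, 6, 7, 9, 9]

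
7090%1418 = 0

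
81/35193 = 27/11731 ≈ 0.00230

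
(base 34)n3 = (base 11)654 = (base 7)2201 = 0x311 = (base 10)785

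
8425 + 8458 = 16883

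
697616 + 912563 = 1610179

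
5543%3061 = 2482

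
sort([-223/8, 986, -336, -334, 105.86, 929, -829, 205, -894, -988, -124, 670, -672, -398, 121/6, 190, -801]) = [-988, -894, -829, -801, -672, -398, -336, -334, -124, -223/8, 121/6, 105.86, 190, 205, 670, 929, 986]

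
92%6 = 2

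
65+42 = 107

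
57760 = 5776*10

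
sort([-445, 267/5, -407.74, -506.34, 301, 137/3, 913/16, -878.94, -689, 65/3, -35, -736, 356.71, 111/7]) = [-878.94, -736, -689, -506.34, -445, -407.74, -35, 111/7, 65/3, 137/3, 267/5, 913/16, 301, 356.71]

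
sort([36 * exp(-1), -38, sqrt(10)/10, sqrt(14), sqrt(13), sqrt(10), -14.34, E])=[-38, -14.34, sqrt(10)/10, E, sqrt(10), sqrt(13), sqrt(14), 36 * exp(-1)]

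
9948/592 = 2487/148 ≈ 16.80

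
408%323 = 85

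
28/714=2/51 ≈ 0.0392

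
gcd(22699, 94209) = 1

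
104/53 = 1 + 51/53≈1.96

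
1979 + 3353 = 5332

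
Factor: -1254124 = -1 * 2^2 * 17^1 * 18443^1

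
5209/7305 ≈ 0.713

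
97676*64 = 6251264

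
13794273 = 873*15801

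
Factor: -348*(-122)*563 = 2^3*3^1*29^1*61^1*563^1 = 23902728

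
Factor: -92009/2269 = -1 * 2269^(-1) * 92009^1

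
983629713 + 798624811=1782254524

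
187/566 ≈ 0.330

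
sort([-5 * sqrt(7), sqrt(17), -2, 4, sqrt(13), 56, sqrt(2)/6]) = [-5 * sqrt(7), -2, sqrt(2)/6, sqrt(13), 4, sqrt(17), 56]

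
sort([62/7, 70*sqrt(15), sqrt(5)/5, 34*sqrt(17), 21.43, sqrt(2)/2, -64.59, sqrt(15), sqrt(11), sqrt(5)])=[-64.59, sqrt(5)/5, sqrt(2)/2, sqrt(5), sqrt(11), sqrt(15), 62/7, 21.43, 34*sqrt(17), 70*sqrt(15)]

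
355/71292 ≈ 0.00498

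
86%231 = 86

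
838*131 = 109778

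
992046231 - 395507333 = 596538898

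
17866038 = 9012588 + 8853450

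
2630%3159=2630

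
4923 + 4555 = 9478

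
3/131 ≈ 0.0229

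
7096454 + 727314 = 7823768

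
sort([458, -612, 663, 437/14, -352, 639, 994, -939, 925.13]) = [-939, -612, -352, 437/14, 458, 639, 663, 925.13, 994]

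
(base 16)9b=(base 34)4j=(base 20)7f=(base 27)5k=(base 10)155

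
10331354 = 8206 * 1259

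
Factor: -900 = -1 * 2^2 * 3^2 * 5^2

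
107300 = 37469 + 69831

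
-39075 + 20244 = -18831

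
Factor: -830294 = -1 * 2^1 * 415147^1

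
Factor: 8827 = 7^1*13^1*97^1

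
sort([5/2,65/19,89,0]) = [0,5/2,65/19,89]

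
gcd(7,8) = 1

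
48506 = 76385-27879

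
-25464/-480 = 1061/20 = 53.05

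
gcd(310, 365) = 5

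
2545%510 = 505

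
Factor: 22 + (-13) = 3^2 = 9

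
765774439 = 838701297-72926858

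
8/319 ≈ 0.0251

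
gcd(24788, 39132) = 4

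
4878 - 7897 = -3019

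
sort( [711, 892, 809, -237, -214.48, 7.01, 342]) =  [-237, -214.48, 7.01, 342, 711, 809, 892]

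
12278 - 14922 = -2644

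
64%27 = 10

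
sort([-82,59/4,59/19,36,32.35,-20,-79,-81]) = [-82,-81,-79,-20,59/19,59/4,32.35,36]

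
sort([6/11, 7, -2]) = [-2, 6/11, 7]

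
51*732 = 37332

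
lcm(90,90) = 90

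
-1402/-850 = 1 + 276/425 ≈ 1.65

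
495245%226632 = 41981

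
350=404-54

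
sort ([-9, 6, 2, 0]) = [-9, 0, 2, 6]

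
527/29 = 18+5/29 ≈ 18.17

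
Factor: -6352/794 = -1*2^3 = -8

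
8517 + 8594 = 17111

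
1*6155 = 6155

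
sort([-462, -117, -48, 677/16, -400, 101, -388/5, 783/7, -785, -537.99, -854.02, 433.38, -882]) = [-882, -854.02, -785, -537.99, -462, -400, -117, -388/5, -48, 677/16, 101, 783/7, 433.38]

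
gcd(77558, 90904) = 2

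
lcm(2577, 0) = 0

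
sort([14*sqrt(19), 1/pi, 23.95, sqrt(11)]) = [1/pi, sqrt(11), 23.95, 14*sqrt(19)]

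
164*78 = 12792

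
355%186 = 169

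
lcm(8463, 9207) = 837837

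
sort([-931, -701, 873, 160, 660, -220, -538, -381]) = [-931, -701, -538, -381, -220, 160, 660, 873]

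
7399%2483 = 2433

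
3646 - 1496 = 2150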